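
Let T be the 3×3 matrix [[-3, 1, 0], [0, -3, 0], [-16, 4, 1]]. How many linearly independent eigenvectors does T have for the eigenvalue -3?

1

T + 3I = [[0, 1, 0], [0, 0, 0], [-16, 4, 4]].
This matrix has rank 2, so its null space has dimension 3 − 2 = 1.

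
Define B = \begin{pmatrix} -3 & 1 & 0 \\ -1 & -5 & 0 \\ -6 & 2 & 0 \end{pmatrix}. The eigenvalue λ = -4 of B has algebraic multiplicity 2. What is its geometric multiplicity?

1

B + 4I = [[1, 1, 0], [-1, -1, 0], [-6, 2, 4]].
This matrix has rank 2, so its null space has dimension 3 − 2 = 1.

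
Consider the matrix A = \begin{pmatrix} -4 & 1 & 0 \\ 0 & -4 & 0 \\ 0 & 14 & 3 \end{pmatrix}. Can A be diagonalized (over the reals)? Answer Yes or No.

Characteristic polynomial: p(s) = s^3 + 5s^2 - 8s - 48 = (s - 3)(s + 4)^2.
s = -4 has algebraic multiplicity 2; rank(A + 4I) = 2, so geometric multiplicity = 1.
Geometric multiplicity < algebraic multiplicity, so A is not diagonalizable.

No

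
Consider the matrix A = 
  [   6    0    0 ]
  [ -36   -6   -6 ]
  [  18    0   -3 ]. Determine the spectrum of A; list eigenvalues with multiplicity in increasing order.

Characteristic polynomial: p(λ) = λ^3 + 3λ^2 - 36λ - 108 = (λ - 6)(λ + 3)(λ + 6).
Roots (with multiplicity): -6, -3, 6.

-6, -3, 6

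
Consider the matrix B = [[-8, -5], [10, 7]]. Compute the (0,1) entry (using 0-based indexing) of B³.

-35

Characteristic polynomial: s^2 + s - 6 = (s - 2)(s + 3), so the eigenvalues are -3, 2.
s=2: eigenvector (1, -2).
s=-3: eigenvector (-1, 1).
P = [[1, -1], [-2, 1]], D = diag(2, -3), P⁻¹ = [[-1, -1], [-2, -1]].
B³ = P·diag(8, -27)·P⁻¹ = [[-62, -35], [70, 43]].
The requested entry is -35.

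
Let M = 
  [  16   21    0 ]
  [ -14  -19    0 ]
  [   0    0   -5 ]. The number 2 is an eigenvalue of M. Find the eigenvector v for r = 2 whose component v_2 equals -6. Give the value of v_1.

9

M − 2I = [[14, 21, 0], [-14, -21, 0], [0, 0, -7]].
Solving (M − 2I)v = 0 gives the eigenspace spanned by (9, -6, 0).
With v_2 = -6, v = (9, -6, 0), so v_1 = 9.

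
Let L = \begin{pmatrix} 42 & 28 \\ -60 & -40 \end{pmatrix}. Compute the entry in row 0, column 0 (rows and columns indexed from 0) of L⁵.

Characteristic polynomial: λ^2 - 2λ = λ(λ - 2), so the eigenvalues are 0, 2.
λ=0: eigenvector (-2, 3).
λ=2: eigenvector (-7, 10).
P = [[-2, -7], [3, 10]], D = diag(0, 2), P⁻¹ = [[10, 7], [-3, -2]].
L⁵ = P·diag(0, 32)·P⁻¹ = [[672, 448], [-960, -640]].
The requested entry is 672.

672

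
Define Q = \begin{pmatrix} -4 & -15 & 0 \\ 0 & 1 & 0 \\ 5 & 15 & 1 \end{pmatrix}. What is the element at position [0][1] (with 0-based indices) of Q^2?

45

Characteristic polynomial: r^3 + 2r^2 - 7r + 4 = (r - 1)^2(r + 4), so the eigenvalues are -4, 1, 1.
r=-4: eigenvector (1, 0, -1).
r=1: eigenvector (0, 0, 1).
r=1: eigenvector (-3, 1, 2).
P = [[1, 0, -3], [0, 0, 1], [-1, 1, 2]], D = diag(-4, 1, 1), P⁻¹ = [[1, 3, 0], [1, 1, 1], [0, 1, 0]].
Q² = P·diag(16, 1, 1)·P⁻¹ = [[16, 45, 0], [0, 1, 0], [-15, -45, 1]].
The requested entry is 45.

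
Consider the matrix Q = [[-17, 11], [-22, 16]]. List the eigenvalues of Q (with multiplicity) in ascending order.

-6, 5

Characteristic polynomial: p(t) = t^2 + t - 30 = (t - 5)(t + 6).
Roots (with multiplicity): -6, 5.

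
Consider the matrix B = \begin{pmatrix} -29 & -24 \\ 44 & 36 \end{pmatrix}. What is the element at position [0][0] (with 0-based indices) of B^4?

-5519

Characteristic polynomial: μ^2 - 7μ + 12 = (μ - 4)(μ - 3), so the eigenvalues are 3, 4.
μ=3: eigenvector (-3, 4).
μ=4: eigenvector (-8, 11).
P = [[-3, -8], [4, 11]], D = diag(3, 4), P⁻¹ = [[-11, -8], [4, 3]].
B⁴ = P·diag(81, 256)·P⁻¹ = [[-5519, -4200], [7700, 5856]].
The requested entry is -5519.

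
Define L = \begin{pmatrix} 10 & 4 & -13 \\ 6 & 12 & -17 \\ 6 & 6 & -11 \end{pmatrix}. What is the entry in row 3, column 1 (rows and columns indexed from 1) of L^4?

Characteristic polynomial: s^3 - 11s^2 + 34s - 24 = (s - 6)(s - 4)(s - 1), so the eigenvalues are 1, 4, 6.
s=4: eigenvector (3, 2, 2).
s=1: eigenvector (1, 1, 1).
s=6: eigenvector (-1, 1, 0).
P = [[3, 1, -1], [2, 1, 1], [2, 1, 0]], D = diag(4, 1, 6), P⁻¹ = [[1, 1, -2], [-2, -2, 5], [0, 1, -1]].
L⁴ = P·diag(256, 1, 1296)·P⁻¹ = [[766, -530, -235], [510, 1806, -2315], [510, 510, -1019]].
The requested entry is 510.

510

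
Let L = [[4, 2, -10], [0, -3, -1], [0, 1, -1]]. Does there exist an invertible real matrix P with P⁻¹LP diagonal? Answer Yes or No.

No

Characteristic polynomial: p(s) = s^3 - 12s - 16 = (s - 4)(s + 2)^2.
s = -2 has algebraic multiplicity 2; rank(L + 2I) = 2, so geometric multiplicity = 1.
Geometric multiplicity < algebraic multiplicity, so L is not diagonalizable.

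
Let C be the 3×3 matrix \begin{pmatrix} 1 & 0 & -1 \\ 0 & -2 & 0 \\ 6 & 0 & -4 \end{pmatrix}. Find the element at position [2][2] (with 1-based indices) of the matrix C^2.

Characteristic polynomial: t^3 + 5t^2 + 8t + 4 = (t + 1)(t + 2)^2, so the eigenvalues are -2, -2, -1.
t=-2: eigenvector (0, 1, 0).
t=-1: eigenvector (-1, 0, -2).
t=-2: eigenvector (-1, 0, -3).
P = [[0, -1, -1], [1, 0, 0], [0, -2, -3]], D = diag(-2, -1, -2), P⁻¹ = [[0, 1, 0], [-3, 0, 1], [2, 0, -1]].
C² = P·diag(4, 1, 4)·P⁻¹ = [[-5, 0, 3], [0, 4, 0], [-18, 0, 10]].
The requested entry is 4.

4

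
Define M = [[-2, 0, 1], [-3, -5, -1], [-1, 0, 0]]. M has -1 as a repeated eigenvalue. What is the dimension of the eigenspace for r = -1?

M + 1I = [[-1, 0, 1], [-3, -4, -1], [-1, 0, 1]].
This matrix has rank 2, so its null space has dimension 3 − 2 = 1.

1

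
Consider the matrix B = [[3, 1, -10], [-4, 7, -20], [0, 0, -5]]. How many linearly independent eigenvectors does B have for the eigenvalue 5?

1

B − 5I = [[-2, 1, -10], [-4, 2, -20], [0, 0, -10]].
This matrix has rank 2, so its null space has dimension 3 − 2 = 1.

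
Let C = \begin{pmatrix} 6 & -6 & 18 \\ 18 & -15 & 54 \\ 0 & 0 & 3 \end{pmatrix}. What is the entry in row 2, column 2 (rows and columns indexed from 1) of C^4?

Characteristic polynomial: s^3 + 6s^2 - 9s - 54 = (s - 3)(s + 3)(s + 6), so the eigenvalues are -6, -3, 3.
s=-6: eigenvector (1, 2, 0).
s=-3: eigenvector (-2, -3, 0).
s=3: eigenvector (0, 3, 1).
P = [[1, -2, 0], [2, -3, 3], [0, 0, 1]], D = diag(-6, -3, 3), P⁻¹ = [[-3, 2, -6], [-2, 1, -3], [0, 0, 1]].
C⁴ = P·diag(1296, 81, 81)·P⁻¹ = [[-3564, 2430, -7290], [-7290, 4941, -14580], [0, 0, 81]].
The requested entry is 4941.

4941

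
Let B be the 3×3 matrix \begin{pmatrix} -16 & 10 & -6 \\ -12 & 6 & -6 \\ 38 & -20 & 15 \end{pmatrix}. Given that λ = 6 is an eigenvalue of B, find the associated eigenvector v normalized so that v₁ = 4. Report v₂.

B − 6I = [[-22, 10, -6], [-12, 0, -6], [38, -20, 9]].
Solving (B − 6I)v = 0 gives the eigenspace spanned by (4, 4, -8).
With v₁ = 4, v = (4, 4, -8), so v₂ = 4.

4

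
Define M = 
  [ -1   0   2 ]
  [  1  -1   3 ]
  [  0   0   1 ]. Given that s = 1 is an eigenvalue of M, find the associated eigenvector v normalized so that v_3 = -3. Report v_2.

-6

M − 1I = [[-2, 0, 2], [1, -2, 3], [0, 0, 0]].
Solving (M − 1I)v = 0 gives the eigenspace spanned by (-3, -6, -3).
With v_3 = -3, v = (-3, -6, -3), so v_2 = -6.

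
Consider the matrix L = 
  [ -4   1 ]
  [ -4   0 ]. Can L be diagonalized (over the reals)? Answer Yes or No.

No

Characteristic polynomial: p(λ) = λ^2 + 4λ + 4 = (λ + 2)^2.
λ = -2 has algebraic multiplicity 2; rank(L + 2I) = 1, so geometric multiplicity = 1.
Geometric multiplicity < algebraic multiplicity, so L is not diagonalizable.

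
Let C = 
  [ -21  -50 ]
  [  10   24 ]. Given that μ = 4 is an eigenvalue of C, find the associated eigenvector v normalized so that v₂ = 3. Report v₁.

C − 4I = [[-25, -50], [10, 20]].
Solving (C − 4I)v = 0 gives the eigenspace spanned by (-6, 3).
With v₂ = 3, v = (-6, 3), so v₁ = -6.

-6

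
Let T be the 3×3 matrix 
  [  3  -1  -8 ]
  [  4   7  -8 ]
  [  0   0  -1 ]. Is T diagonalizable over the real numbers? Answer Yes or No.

Characteristic polynomial: p(r) = r^3 - 9r^2 + 15r + 25 = (r - 5)^2(r + 1).
r = 5 has algebraic multiplicity 2; rank(T − 5I) = 2, so geometric multiplicity = 1.
Geometric multiplicity < algebraic multiplicity, so T is not diagonalizable.

No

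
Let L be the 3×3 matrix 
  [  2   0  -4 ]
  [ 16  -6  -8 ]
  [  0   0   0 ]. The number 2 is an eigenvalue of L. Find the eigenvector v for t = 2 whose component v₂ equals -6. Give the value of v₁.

-3

L − 2I = [[0, 0, -4], [16, -8, -8], [0, 0, -2]].
Solving (L − 2I)v = 0 gives the eigenspace spanned by (-3, -6, 0).
With v₂ = -6, v = (-3, -6, 0), so v₁ = -3.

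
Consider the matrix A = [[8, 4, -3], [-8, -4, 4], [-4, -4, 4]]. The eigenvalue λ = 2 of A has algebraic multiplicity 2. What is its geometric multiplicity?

1

A − 2I = [[6, 4, -3], [-8, -6, 4], [-4, -4, 2]].
This matrix has rank 2, so its null space has dimension 3 − 2 = 1.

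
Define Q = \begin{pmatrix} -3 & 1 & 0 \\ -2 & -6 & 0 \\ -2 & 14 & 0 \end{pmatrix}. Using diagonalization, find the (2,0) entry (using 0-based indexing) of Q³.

238

Characteristic polynomial: r^3 + 9r^2 + 20r = r(r + 4)(r + 5), so the eigenvalues are -5, -4, 0.
r=-5: eigenvector (-1, 2, -6).
r=-4: eigenvector (-1, 1, -4).
r=0: eigenvector (0, 0, 1).
P = [[-1, -1, 0], [2, 1, 0], [-6, -4, 1]], D = diag(-5, -4, 0), P⁻¹ = [[1, 1, 0], [-2, -1, 0], [-2, 2, 1]].
Q³ = P·diag(-125, -64, 0)·P⁻¹ = [[-3, 61, 0], [-122, -186, 0], [238, 494, 0]].
The requested entry is 238.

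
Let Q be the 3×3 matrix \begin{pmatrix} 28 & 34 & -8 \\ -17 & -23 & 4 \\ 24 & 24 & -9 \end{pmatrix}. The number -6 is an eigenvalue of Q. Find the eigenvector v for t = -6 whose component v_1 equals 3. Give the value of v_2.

Q + 6I = [[34, 34, -8], [-17, -17, 4], [24, 24, -3]].
Solving (Q + 6I)v = 0 gives the eigenspace spanned by (3, -3, 0).
With v_1 = 3, v = (3, -3, 0), so v_2 = -3.

-3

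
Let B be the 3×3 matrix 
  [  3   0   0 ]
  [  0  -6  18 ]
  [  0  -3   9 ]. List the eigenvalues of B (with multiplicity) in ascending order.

0, 3, 3

Characteristic polynomial: p(λ) = λ^3 - 6λ^2 + 9λ = λ(λ - 3)^2.
Roots (with multiplicity): 0, 3, 3.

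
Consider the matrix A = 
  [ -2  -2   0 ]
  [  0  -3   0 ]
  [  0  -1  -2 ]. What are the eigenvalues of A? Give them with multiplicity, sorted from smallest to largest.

-3, -2, -2

Characteristic polynomial: p(s) = s^3 + 7s^2 + 16s + 12 = (s + 2)^2(s + 3).
Roots (with multiplicity): -3, -2, -2.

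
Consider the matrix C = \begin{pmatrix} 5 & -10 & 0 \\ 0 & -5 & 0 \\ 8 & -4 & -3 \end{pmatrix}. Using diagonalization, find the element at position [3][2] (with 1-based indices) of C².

-48

Characteristic polynomial: μ^3 + 3μ^2 - 25μ - 75 = (μ - 5)(μ + 3)(μ + 5), so the eigenvalues are -5, -3, 5.
μ=5: eigenvector (1, 0, 1).
μ=-5: eigenvector (1, 1, -2).
μ=-3: eigenvector (0, 0, 1).
P = [[1, 1, 0], [0, 1, 0], [1, -2, 1]], D = diag(5, -5, -3), P⁻¹ = [[1, -1, 0], [0, 1, 0], [-1, 3, 1]].
C² = P·diag(25, 25, 9)·P⁻¹ = [[25, 0, 0], [0, 25, 0], [16, -48, 9]].
The requested entry is -48.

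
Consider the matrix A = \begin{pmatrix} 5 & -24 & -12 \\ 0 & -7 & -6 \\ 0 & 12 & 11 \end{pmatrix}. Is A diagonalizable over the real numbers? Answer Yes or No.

Characteristic polynomial: p(μ) = μ^3 - 9μ^2 + 15μ + 25 = (μ - 5)^2(μ + 1).
μ = 5 has algebraic multiplicity 2; rank(A − 5I) = 1, so geometric multiplicity = 2.
Every eigenvalue has geometric = algebraic multiplicity, so A is diagonalizable.

Yes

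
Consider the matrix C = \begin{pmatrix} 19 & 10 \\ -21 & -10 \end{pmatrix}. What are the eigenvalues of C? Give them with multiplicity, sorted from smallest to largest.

4, 5

Characteristic polynomial: p(μ) = μ^2 - 9μ + 20 = (μ - 5)(μ - 4).
Roots (with multiplicity): 4, 5.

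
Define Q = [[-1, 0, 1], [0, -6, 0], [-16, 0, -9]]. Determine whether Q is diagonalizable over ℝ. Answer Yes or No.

No

Characteristic polynomial: p(r) = r^3 + 16r^2 + 85r + 150 = (r + 5)^2(r + 6).
r = -5 has algebraic multiplicity 2; rank(Q + 5I) = 2, so geometric multiplicity = 1.
Geometric multiplicity < algebraic multiplicity, so Q is not diagonalizable.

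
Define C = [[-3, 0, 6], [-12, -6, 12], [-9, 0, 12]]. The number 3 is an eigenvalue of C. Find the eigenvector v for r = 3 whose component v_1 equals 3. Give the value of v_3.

C − 3I = [[-6, 0, 6], [-12, -9, 12], [-9, 0, 9]].
Solving (C − 3I)v = 0 gives the eigenspace spanned by (3, 0, 3).
With v_1 = 3, v = (3, 0, 3), so v_3 = 3.

3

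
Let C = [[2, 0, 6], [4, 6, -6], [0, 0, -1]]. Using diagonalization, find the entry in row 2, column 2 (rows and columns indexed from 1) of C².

Characteristic polynomial: λ^3 - 7λ^2 + 4λ + 12 = (λ - 6)(λ - 2)(λ + 1), so the eigenvalues are -1, 2, 6.
λ=2: eigenvector (1, -1, 0).
λ=6: eigenvector (0, 1, 0).
λ=-1: eigenvector (-2, 2, 1).
P = [[1, 0, -2], [-1, 1, 2], [0, 0, 1]], D = diag(2, 6, -1), P⁻¹ = [[1, 0, 2], [1, 1, 0], [0, 0, 1]].
C² = P·diag(4, 36, 1)·P⁻¹ = [[4, 0, 6], [32, 36, -6], [0, 0, 1]].
The requested entry is 36.

36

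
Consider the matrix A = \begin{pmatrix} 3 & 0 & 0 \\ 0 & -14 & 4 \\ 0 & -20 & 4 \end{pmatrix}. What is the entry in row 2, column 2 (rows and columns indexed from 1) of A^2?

116

Characteristic polynomial: r^3 + 7r^2 - 6r - 72 = (r - 3)(r + 4)(r + 6), so the eigenvalues are -6, -4, 3.
r=3: eigenvector (1, 0, 0).
r=-6: eigenvector (0, 1, 2).
r=-4: eigenvector (0, 2, 5).
P = [[1, 0, 0], [0, 1, 2], [0, 2, 5]], D = diag(3, -6, -4), P⁻¹ = [[1, 0, 0], [0, 5, -2], [0, -2, 1]].
A² = P·diag(9, 36, 16)·P⁻¹ = [[9, 0, 0], [0, 116, -40], [0, 200, -64]].
The requested entry is 116.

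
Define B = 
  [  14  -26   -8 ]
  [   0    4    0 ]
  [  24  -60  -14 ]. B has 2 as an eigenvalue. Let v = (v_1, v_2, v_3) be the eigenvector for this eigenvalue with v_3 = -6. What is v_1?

-4

B − 2I = [[12, -26, -8], [0, 2, 0], [24, -60, -16]].
Solving (B − 2I)v = 0 gives the eigenspace spanned by (-4, 0, -6).
With v_3 = -6, v = (-4, 0, -6), so v_1 = -4.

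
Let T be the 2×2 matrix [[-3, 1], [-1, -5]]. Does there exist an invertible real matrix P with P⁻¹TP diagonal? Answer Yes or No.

Characteristic polynomial: p(r) = r^2 + 8r + 16 = (r + 4)^2.
r = -4 has algebraic multiplicity 2; rank(T + 4I) = 1, so geometric multiplicity = 1.
Geometric multiplicity < algebraic multiplicity, so T is not diagonalizable.

No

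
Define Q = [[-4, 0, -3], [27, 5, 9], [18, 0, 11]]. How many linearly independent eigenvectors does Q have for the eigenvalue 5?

2

Q − 5I = [[-9, 0, -3], [27, 0, 9], [18, 0, 6]].
This matrix has rank 1, so its null space has dimension 3 − 1 = 2.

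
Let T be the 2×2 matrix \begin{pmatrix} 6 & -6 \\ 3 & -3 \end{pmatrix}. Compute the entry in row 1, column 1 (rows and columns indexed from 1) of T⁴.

162

Characteristic polynomial: s^2 - 3s = s(s - 3), so the eigenvalues are 0, 3.
s=0: eigenvector (1, 1).
s=3: eigenvector (-2, -1).
P = [[1, -2], [1, -1]], D = diag(0, 3), P⁻¹ = [[-1, 2], [-1, 1]].
T⁴ = P·diag(0, 81)·P⁻¹ = [[162, -162], [81, -81]].
The requested entry is 162.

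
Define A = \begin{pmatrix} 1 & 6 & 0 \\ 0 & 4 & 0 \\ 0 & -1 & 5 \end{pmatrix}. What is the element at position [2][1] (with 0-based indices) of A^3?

-61

Characteristic polynomial: s^3 - 10s^2 + 29s - 20 = (s - 5)(s - 4)(s - 1), so the eigenvalues are 1, 4, 5.
s=1: eigenvector (1, 0, 0).
s=4: eigenvector (2, 1, 1).
s=5: eigenvector (0, 0, 1).
P = [[1, 2, 0], [0, 1, 0], [0, 1, 1]], D = diag(1, 4, 5), P⁻¹ = [[1, -2, 0], [0, 1, 0], [0, -1, 1]].
A³ = P·diag(1, 64, 125)·P⁻¹ = [[1, 126, 0], [0, 64, 0], [0, -61, 125]].
The requested entry is -61.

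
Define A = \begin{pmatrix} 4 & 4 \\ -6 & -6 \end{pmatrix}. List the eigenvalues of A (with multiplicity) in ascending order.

-2, 0

Characteristic polynomial: p(r) = r^2 + 2r = r(r + 2).
Roots (with multiplicity): -2, 0.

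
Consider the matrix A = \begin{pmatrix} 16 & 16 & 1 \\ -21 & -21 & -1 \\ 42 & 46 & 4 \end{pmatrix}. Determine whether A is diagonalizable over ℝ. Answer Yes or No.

No

Characteristic polynomial: p(λ) = λ^3 + λ^2 - 16λ + 20 = (λ - 2)^2(λ + 5).
λ = 2 has algebraic multiplicity 2; rank(A − 2I) = 2, so geometric multiplicity = 1.
Geometric multiplicity < algebraic multiplicity, so A is not diagonalizable.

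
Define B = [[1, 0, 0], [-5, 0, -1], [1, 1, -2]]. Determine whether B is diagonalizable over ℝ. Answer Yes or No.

Characteristic polynomial: p(λ) = λ^3 + λ^2 - λ - 1 = (λ - 1)(λ + 1)^2.
λ = -1 has algebraic multiplicity 2; rank(B + 1I) = 2, so geometric multiplicity = 1.
Geometric multiplicity < algebraic multiplicity, so B is not diagonalizable.

No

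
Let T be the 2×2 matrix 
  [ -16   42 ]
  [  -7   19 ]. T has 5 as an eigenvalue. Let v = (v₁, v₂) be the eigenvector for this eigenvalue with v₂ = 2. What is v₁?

T − 5I = [[-21, 42], [-7, 14]].
Solving (T − 5I)v = 0 gives the eigenspace spanned by (4, 2).
With v₂ = 2, v = (4, 2), so v₁ = 4.

4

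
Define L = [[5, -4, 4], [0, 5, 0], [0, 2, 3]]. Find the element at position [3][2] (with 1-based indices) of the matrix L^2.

Characteristic polynomial: s^3 - 13s^2 + 55s - 75 = (s - 5)^2(s - 3), so the eigenvalues are 3, 5, 5.
s=5: eigenvector (1, 0, 0).
s=5: eigenvector (1, 1, 1).
s=3: eigenvector (-2, 0, 1).
P = [[1, 1, -2], [0, 1, 0], [0, 1, 1]], D = diag(5, 5, 3), P⁻¹ = [[1, -3, 2], [0, 1, 0], [0, -1, 1]].
L² = P·diag(25, 25, 9)·P⁻¹ = [[25, -32, 32], [0, 25, 0], [0, 16, 9]].
The requested entry is 16.

16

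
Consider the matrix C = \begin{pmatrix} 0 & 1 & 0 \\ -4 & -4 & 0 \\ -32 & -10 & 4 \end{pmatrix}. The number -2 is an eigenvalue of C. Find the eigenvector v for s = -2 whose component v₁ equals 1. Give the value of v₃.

2

C + 2I = [[2, 1, 0], [-4, -2, 0], [-32, -10, 6]].
Solving (C + 2I)v = 0 gives the eigenspace spanned by (1, -2, 2).
With v₁ = 1, v = (1, -2, 2), so v₃ = 2.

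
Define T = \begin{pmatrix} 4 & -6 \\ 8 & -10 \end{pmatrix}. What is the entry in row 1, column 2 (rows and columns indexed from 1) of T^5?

Characteristic polynomial: r^2 + 6r + 8 = (r + 2)(r + 4), so the eigenvalues are -4, -2.
r=-2: eigenvector (1, 1).
r=-4: eigenvector (3, 4).
P = [[1, 3], [1, 4]], D = diag(-2, -4), P⁻¹ = [[4, -3], [-1, 1]].
T⁵ = P·diag(-32, -1024)·P⁻¹ = [[2944, -2976], [3968, -4000]].
The requested entry is -2976.

-2976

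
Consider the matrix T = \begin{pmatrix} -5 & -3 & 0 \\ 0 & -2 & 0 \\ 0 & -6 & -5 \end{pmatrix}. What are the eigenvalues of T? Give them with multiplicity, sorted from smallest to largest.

-5, -5, -2

Characteristic polynomial: p(r) = r^3 + 12r^2 + 45r + 50 = (r + 2)(r + 5)^2.
Roots (with multiplicity): -5, -5, -2.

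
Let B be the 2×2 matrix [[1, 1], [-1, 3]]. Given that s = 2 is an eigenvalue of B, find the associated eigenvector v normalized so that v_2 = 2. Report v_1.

2

B − 2I = [[-1, 1], [-1, 1]].
Solving (B − 2I)v = 0 gives the eigenspace spanned by (2, 2).
With v_2 = 2, v = (2, 2), so v_1 = 2.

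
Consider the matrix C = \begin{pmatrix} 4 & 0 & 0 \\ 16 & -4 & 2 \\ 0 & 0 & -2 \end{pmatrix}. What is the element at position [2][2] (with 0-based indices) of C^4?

16

Characteristic polynomial: s^3 + 2s^2 - 16s - 32 = (s - 4)(s + 2)(s + 4), so the eigenvalues are -4, -2, 4.
s=4: eigenvector (1, 2, 0).
s=-4: eigenvector (0, 1, 0).
s=-2: eigenvector (0, 1, 1).
P = [[1, 0, 0], [2, 1, 1], [0, 0, 1]], D = diag(4, -4, -2), P⁻¹ = [[1, 0, 0], [-2, 1, -1], [0, 0, 1]].
C⁴ = P·diag(256, 256, 16)·P⁻¹ = [[256, 0, 0], [0, 256, -240], [0, 0, 16]].
The requested entry is 16.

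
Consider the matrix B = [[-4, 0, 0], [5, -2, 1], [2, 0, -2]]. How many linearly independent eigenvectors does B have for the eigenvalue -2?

B + 2I = [[-2, 0, 0], [5, 0, 1], [2, 0, 0]].
This matrix has rank 2, so its null space has dimension 3 − 2 = 1.

1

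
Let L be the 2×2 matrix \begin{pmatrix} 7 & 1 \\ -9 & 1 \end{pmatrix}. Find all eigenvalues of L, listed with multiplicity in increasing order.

4, 4

Characteristic polynomial: p(t) = t^2 - 8t + 16 = (t - 4)^2.
Roots (with multiplicity): 4, 4.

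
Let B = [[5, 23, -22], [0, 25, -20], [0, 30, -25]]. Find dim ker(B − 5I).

1

B − 5I = [[0, 23, -22], [0, 20, -20], [0, 30, -30]].
This matrix has rank 2, so its null space has dimension 3 − 2 = 1.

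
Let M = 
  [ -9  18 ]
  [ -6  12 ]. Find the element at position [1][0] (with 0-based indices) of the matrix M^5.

-486

Characteristic polynomial: r^2 - 3r = r(r - 3), so the eigenvalues are 0, 3.
r=0: eigenvector (-2, -1).
r=3: eigenvector (-3, -2).
P = [[-2, -3], [-1, -2]], D = diag(0, 3), P⁻¹ = [[-2, 3], [1, -2]].
M⁵ = P·diag(0, 243)·P⁻¹ = [[-729, 1458], [-486, 972]].
The requested entry is -486.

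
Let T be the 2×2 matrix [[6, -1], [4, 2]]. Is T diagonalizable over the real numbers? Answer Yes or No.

Characteristic polynomial: p(s) = s^2 - 8s + 16 = (s - 4)^2.
s = 4 has algebraic multiplicity 2; rank(T − 4I) = 1, so geometric multiplicity = 1.
Geometric multiplicity < algebraic multiplicity, so T is not diagonalizable.

No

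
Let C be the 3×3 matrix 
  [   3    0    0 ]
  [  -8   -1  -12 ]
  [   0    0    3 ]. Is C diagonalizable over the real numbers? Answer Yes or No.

Characteristic polynomial: p(λ) = λ^3 - 5λ^2 + 3λ + 9 = (λ - 3)^2(λ + 1).
λ = 3 has algebraic multiplicity 2; rank(C − 3I) = 1, so geometric multiplicity = 2.
Every eigenvalue has geometric = algebraic multiplicity, so C is diagonalizable.

Yes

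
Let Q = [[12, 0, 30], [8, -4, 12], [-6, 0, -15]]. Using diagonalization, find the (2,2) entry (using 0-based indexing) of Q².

Characteristic polynomial: t^3 + 7t^2 + 12t = t(t + 3)(t + 4), so the eigenvalues are -4, -3, 0.
t=0: eigenvector (5, 4, -2).
t=-3: eigenvector (-2, -4, 1).
t=-4: eigenvector (0, 1, 0).
P = [[5, -2, 0], [4, -4, 1], [-2, 1, 0]], D = diag(0, -3, -4), P⁻¹ = [[1, 0, 2], [2, 0, 5], [4, 1, 12]].
Q² = P·diag(0, 9, 16)·P⁻¹ = [[-36, 0, -90], [-8, 16, 12], [18, 0, 45]].
The requested entry is 45.

45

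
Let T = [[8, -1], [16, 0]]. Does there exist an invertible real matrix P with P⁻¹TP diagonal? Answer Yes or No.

Characteristic polynomial: p(r) = r^2 - 8r + 16 = (r - 4)^2.
r = 4 has algebraic multiplicity 2; rank(T − 4I) = 1, so geometric multiplicity = 1.
Geometric multiplicity < algebraic multiplicity, so T is not diagonalizable.

No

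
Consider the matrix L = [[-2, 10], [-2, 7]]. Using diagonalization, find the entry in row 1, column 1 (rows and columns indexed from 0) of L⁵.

1087

Characteristic polynomial: r^2 - 5r + 6 = (r - 3)(r - 2), so the eigenvalues are 2, 3.
r=3: eigenvector (2, 1).
r=2: eigenvector (5, 2).
P = [[2, 5], [1, 2]], D = diag(3, 2), P⁻¹ = [[-2, 5], [1, -2]].
L⁵ = P·diag(243, 32)·P⁻¹ = [[-812, 2110], [-422, 1087]].
The requested entry is 1087.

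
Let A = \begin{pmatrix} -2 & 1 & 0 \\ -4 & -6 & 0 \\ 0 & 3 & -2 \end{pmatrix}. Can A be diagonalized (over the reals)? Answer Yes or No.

No

Characteristic polynomial: p(μ) = μ^3 + 10μ^2 + 32μ + 32 = (μ + 2)(μ + 4)^2.
μ = -4 has algebraic multiplicity 2; rank(A + 4I) = 2, so geometric multiplicity = 1.
Geometric multiplicity < algebraic multiplicity, so A is not diagonalizable.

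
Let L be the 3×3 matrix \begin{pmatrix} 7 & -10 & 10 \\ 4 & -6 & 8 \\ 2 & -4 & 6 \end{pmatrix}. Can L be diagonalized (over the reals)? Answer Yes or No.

Yes

Characteristic polynomial: p(μ) = μ^3 - 7μ^2 + 16μ - 12 = (μ - 3)(μ - 2)^2.
μ = 2 has algebraic multiplicity 2; rank(L − 2I) = 1, so geometric multiplicity = 2.
Every eigenvalue has geometric = algebraic multiplicity, so L is diagonalizable.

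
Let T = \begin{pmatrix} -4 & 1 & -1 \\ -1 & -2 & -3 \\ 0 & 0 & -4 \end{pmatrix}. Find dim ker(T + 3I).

1

T + 3I = [[-1, 1, -1], [-1, 1, -3], [0, 0, -1]].
This matrix has rank 2, so its null space has dimension 3 − 2 = 1.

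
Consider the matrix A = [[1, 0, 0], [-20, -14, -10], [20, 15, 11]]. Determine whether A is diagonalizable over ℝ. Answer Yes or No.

Characteristic polynomial: p(t) = t^3 + 2t^2 - 7t + 4 = (t - 1)^2(t + 4).
t = 1 has algebraic multiplicity 2; rank(A − 1I) = 1, so geometric multiplicity = 2.
Every eigenvalue has geometric = algebraic multiplicity, so A is diagonalizable.

Yes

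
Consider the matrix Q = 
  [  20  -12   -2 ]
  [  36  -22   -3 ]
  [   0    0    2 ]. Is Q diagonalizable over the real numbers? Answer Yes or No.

No

Characteristic polynomial: p(t) = t^3 - 12t + 16 = (t - 2)^2(t + 4).
t = 2 has algebraic multiplicity 2; rank(Q − 2I) = 2, so geometric multiplicity = 1.
Geometric multiplicity < algebraic multiplicity, so Q is not diagonalizable.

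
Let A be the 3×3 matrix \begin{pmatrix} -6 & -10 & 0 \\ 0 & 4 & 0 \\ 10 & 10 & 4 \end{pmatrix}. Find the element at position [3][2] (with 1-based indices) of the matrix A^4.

-1040

Characteristic polynomial: s^3 - 2s^2 - 32s + 96 = (s - 4)^2(s + 6), so the eigenvalues are -6, 4, 4.
s=-6: eigenvector (1, 0, -1).
s=4: eigenvector (-1, 1, 1).
s=4: eigenvector (0, 0, 1).
P = [[1, -1, 0], [0, 1, 0], [-1, 1, 1]], D = diag(-6, 4, 4), P⁻¹ = [[1, 1, 0], [0, 1, 0], [1, 0, 1]].
A⁴ = P·diag(1296, 256, 256)·P⁻¹ = [[1296, 1040, 0], [0, 256, 0], [-1040, -1040, 256]].
The requested entry is -1040.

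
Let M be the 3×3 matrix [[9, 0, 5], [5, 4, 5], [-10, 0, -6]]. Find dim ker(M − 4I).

M − 4I = [[5, 0, 5], [5, 0, 5], [-10, 0, -10]].
This matrix has rank 1, so its null space has dimension 3 − 1 = 2.

2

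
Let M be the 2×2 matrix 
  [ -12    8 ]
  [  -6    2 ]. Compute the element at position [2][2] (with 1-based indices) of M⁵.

Characteristic polynomial: μ^2 + 10μ + 24 = (μ + 4)(μ + 6), so the eigenvalues are -6, -4.
μ=-6: eigenvector (4, 3).
μ=-4: eigenvector (1, 1).
P = [[4, 1], [3, 1]], D = diag(-6, -4), P⁻¹ = [[1, -1], [-3, 4]].
M⁵ = P·diag(-7776, -1024)·P⁻¹ = [[-28032, 27008], [-20256, 19232]].
The requested entry is 19232.

19232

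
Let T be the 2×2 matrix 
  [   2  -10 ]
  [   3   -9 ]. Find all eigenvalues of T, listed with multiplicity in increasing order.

-4, -3

Characteristic polynomial: p(s) = s^2 + 7s + 12 = (s + 3)(s + 4).
Roots (with multiplicity): -4, -3.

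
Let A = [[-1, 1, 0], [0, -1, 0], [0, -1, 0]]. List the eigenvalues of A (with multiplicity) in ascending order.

-1, -1, 0

Characteristic polynomial: p(λ) = λ^3 + 2λ^2 + λ = λ(λ + 1)^2.
Roots (with multiplicity): -1, -1, 0.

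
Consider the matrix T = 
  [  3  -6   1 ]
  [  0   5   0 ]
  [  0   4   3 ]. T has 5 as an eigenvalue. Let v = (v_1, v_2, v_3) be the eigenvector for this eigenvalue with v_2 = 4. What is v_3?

T − 5I = [[-2, -6, 1], [0, 0, 0], [0, 4, -2]].
Solving (T − 5I)v = 0 gives the eigenspace spanned by (-8, 4, 8).
With v_2 = 4, v = (-8, 4, 8), so v_3 = 8.

8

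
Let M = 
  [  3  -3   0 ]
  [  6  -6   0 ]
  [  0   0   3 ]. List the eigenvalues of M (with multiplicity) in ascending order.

Characteristic polynomial: p(μ) = μ^3 - 9μ = μ(μ - 3)(μ + 3).
Roots (with multiplicity): -3, 0, 3.

-3, 0, 3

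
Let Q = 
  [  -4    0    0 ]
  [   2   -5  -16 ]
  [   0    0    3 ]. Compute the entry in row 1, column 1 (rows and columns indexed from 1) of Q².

16

Characteristic polynomial: t^3 + 6t^2 - 7t - 60 = (t - 3)(t + 4)(t + 5), so the eigenvalues are -5, -4, 3.
t=-4: eigenvector (1, 2, 0).
t=3: eigenvector (0, -2, 1).
t=-5: eigenvector (0, 1, 0).
P = [[1, 0, 0], [2, -2, 1], [0, 1, 0]], D = diag(-4, 3, -5), P⁻¹ = [[1, 0, 0], [0, 0, 1], [-2, 1, 2]].
Q² = P·diag(16, 9, 25)·P⁻¹ = [[16, 0, 0], [-18, 25, 32], [0, 0, 9]].
The requested entry is 16.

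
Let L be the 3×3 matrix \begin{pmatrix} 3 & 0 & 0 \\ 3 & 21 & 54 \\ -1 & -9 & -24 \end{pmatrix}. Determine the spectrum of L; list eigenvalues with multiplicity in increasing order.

-6, 3, 3

Characteristic polynomial: p(λ) = λ^3 - 27λ + 54 = (λ - 3)^2(λ + 6).
Roots (with multiplicity): -6, 3, 3.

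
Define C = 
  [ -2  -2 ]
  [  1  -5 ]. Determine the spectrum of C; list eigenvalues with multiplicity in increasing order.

Characteristic polynomial: p(r) = r^2 + 7r + 12 = (r + 3)(r + 4).
Roots (with multiplicity): -4, -3.

-4, -3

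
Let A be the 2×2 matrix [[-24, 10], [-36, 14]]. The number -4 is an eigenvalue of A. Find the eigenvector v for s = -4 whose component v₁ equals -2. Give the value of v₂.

A + 4I = [[-20, 10], [-36, 18]].
Solving (A + 4I)v = 0 gives the eigenspace spanned by (-2, -4).
With v₁ = -2, v = (-2, -4), so v₂ = -4.

-4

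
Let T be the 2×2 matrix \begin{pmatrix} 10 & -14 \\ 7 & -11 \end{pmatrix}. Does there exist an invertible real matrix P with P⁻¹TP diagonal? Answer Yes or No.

Yes

Characteristic polynomial: p(μ) = μ^2 + μ - 12 = (μ - 3)(μ + 4).
All 2 eigenvalues are distinct, so T is diagonalizable.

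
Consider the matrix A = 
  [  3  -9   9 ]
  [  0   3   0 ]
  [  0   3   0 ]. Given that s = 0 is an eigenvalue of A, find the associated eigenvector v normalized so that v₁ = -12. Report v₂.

0

A = [[3, -9, 9], [0, 3, 0], [0, 3, 0]].
Solving (A)v = 0 gives the eigenspace spanned by (-12, 0, 4).
With v₁ = -12, v = (-12, 0, 4), so v₂ = 0.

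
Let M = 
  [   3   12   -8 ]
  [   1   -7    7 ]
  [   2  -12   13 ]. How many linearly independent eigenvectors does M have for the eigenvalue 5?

M − 5I = [[-2, 12, -8], [1, -12, 7], [2, -12, 8]].
This matrix has rank 2, so its null space has dimension 3 − 2 = 1.

1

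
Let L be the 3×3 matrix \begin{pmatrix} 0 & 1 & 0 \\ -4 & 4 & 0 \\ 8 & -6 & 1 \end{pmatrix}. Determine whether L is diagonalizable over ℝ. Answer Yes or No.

No

Characteristic polynomial: p(r) = r^3 - 5r^2 + 8r - 4 = (r - 2)^2(r - 1).
r = 2 has algebraic multiplicity 2; rank(L − 2I) = 2, so geometric multiplicity = 1.
Geometric multiplicity < algebraic multiplicity, so L is not diagonalizable.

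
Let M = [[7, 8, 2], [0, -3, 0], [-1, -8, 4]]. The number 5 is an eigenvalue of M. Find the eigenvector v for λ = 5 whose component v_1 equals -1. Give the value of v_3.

M − 5I = [[2, 8, 2], [0, -8, 0], [-1, -8, -1]].
Solving (M − 5I)v = 0 gives the eigenspace spanned by (-1, 0, 1).
With v_1 = -1, v = (-1, 0, 1), so v_3 = 1.

1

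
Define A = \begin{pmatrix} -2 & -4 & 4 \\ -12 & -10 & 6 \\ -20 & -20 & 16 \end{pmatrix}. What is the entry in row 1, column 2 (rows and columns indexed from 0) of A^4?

-240

Characteristic polynomial: s^3 - 4s^2 - 20s + 48 = (s - 6)(s - 2)(s + 4), so the eigenvalues are -4, 2, 6.
s=6: eigenvector (-1, 0, -2).
s=2: eigenvector (-1, 1, 0).
s=-4: eigenvector (0, 1, 1).
P = [[-1, -1, 0], [0, 1, 1], [-2, 0, 1]], D = diag(6, 2, -4), P⁻¹ = [[1, 1, -1], [-2, -1, 1], [2, 2, -1]].
A⁴ = P·diag(1296, 16, 256)·P⁻¹ = [[-1264, -1280, 1280], [480, 496, -240], [-2080, -2080, 2336]].
The requested entry is -240.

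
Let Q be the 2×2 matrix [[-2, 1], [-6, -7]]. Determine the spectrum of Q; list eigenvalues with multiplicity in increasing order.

-5, -4

Characteristic polynomial: p(λ) = λ^2 + 9λ + 20 = (λ + 4)(λ + 5).
Roots (with multiplicity): -5, -4.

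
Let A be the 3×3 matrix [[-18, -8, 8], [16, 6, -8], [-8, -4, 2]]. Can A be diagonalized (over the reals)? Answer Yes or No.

Characteristic polynomial: p(t) = t^3 + 10t^2 + 28t + 24 = (t + 2)^2(t + 6).
t = -2 has algebraic multiplicity 2; rank(A + 2I) = 1, so geometric multiplicity = 2.
Every eigenvalue has geometric = algebraic multiplicity, so A is diagonalizable.

Yes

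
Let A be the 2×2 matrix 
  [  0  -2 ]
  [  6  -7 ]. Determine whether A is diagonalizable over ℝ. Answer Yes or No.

Characteristic polynomial: p(μ) = μ^2 + 7μ + 12 = (μ + 3)(μ + 4).
All 2 eigenvalues are distinct, so A is diagonalizable.

Yes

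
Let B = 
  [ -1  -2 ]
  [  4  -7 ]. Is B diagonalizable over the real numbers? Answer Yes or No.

Characteristic polynomial: p(μ) = μ^2 + 8μ + 15 = (μ + 3)(μ + 5).
All 2 eigenvalues are distinct, so B is diagonalizable.

Yes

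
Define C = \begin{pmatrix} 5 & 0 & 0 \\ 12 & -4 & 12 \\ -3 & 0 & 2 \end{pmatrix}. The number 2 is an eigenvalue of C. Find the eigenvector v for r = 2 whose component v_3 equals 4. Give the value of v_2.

C − 2I = [[3, 0, 0], [12, -6, 12], [-3, 0, 0]].
Solving (C − 2I)v = 0 gives the eigenspace spanned by (0, 8, 4).
With v_3 = 4, v = (0, 8, 4), so v_2 = 8.

8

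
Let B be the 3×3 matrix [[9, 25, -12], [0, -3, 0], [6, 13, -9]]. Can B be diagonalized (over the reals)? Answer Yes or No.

Characteristic polynomial: p(μ) = μ^3 + 3μ^2 - 9μ - 27 = (μ - 3)(μ + 3)^2.
μ = -3 has algebraic multiplicity 2; rank(B + 3I) = 2, so geometric multiplicity = 1.
Geometric multiplicity < algebraic multiplicity, so B is not diagonalizable.

No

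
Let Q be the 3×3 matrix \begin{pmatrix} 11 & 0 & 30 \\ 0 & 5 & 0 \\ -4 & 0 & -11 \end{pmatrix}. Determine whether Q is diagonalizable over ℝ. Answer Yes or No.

Characteristic polynomial: p(μ) = μ^3 - 5μ^2 - μ + 5 = (μ - 5)(μ - 1)(μ + 1).
All 3 eigenvalues are distinct, so Q is diagonalizable.

Yes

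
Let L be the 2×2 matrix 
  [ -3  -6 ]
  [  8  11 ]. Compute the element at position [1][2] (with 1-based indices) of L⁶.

Characteristic polynomial: r^2 - 8r + 15 = (r - 5)(r - 3), so the eigenvalues are 3, 5.
r=5: eigenvector (-3, 4).
r=3: eigenvector (-1, 1).
P = [[-3, -1], [4, 1]], D = diag(5, 3), P⁻¹ = [[1, 1], [-4, -3]].
L⁶ = P·diag(15625, 729)·P⁻¹ = [[-43959, -44688], [59584, 60313]].
The requested entry is -44688.

-44688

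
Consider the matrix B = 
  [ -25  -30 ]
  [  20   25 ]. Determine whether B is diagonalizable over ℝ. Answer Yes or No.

Yes

Characteristic polynomial: p(s) = s^2 - 25 = (s - 5)(s + 5).
All 2 eigenvalues are distinct, so B is diagonalizable.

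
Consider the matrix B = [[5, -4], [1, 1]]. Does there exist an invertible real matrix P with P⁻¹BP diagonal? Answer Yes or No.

No

Characteristic polynomial: p(r) = r^2 - 6r + 9 = (r - 3)^2.
r = 3 has algebraic multiplicity 2; rank(B − 3I) = 1, so geometric multiplicity = 1.
Geometric multiplicity < algebraic multiplicity, so B is not diagonalizable.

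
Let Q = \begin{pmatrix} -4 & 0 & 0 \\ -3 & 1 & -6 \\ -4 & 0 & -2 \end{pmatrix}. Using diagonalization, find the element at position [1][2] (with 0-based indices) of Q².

Characteristic polynomial: s^3 + 5s^2 + 2s - 8 = (s - 1)(s + 2)(s + 4), so the eigenvalues are -4, -2, 1.
s=-4: eigenvector (1, 3, 2).
s=1: eigenvector (0, 1, 0).
s=-2: eigenvector (0, 2, 1).
P = [[1, 0, 0], [3, 1, 2], [2, 0, 1]], D = diag(-4, 1, -2), P⁻¹ = [[1, 0, 0], [1, 1, -2], [-2, 0, 1]].
Q² = P·diag(16, 1, 4)·P⁻¹ = [[16, 0, 0], [33, 1, 6], [24, 0, 4]].
The requested entry is 6.

6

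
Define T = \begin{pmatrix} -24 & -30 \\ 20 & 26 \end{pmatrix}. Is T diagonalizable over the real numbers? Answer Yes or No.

Characteristic polynomial: p(μ) = μ^2 - 2μ - 24 = (μ - 6)(μ + 4).
All 2 eigenvalues are distinct, so T is diagonalizable.

Yes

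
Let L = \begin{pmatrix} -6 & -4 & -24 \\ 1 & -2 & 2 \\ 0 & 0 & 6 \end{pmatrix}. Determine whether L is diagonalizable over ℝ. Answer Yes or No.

Characteristic polynomial: p(r) = r^3 + 2r^2 - 32r - 96 = (r - 6)(r + 4)^2.
r = -4 has algebraic multiplicity 2; rank(L + 4I) = 2, so geometric multiplicity = 1.
Geometric multiplicity < algebraic multiplicity, so L is not diagonalizable.

No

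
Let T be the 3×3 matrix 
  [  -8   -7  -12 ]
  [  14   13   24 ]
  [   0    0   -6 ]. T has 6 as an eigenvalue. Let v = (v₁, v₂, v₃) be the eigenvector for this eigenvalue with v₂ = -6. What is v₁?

T − 6I = [[-14, -7, -12], [14, 7, 24], [0, 0, -12]].
Solving (T − 6I)v = 0 gives the eigenspace spanned by (3, -6, 0).
With v₂ = -6, v = (3, -6, 0), so v₁ = 3.

3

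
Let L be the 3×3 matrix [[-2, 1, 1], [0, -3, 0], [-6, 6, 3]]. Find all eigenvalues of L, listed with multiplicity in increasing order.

Characteristic polynomial: p(μ) = μ^3 + 2μ^2 - 3μ = μ(μ - 1)(μ + 3).
Roots (with multiplicity): -3, 0, 1.

-3, 0, 1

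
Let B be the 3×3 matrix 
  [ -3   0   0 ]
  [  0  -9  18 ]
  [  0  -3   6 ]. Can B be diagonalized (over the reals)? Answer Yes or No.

Yes

Characteristic polynomial: p(s) = s^3 + 6s^2 + 9s = s(s + 3)^2.
s = -3 has algebraic multiplicity 2; rank(B + 3I) = 1, so geometric multiplicity = 2.
Every eigenvalue has geometric = algebraic multiplicity, so B is diagonalizable.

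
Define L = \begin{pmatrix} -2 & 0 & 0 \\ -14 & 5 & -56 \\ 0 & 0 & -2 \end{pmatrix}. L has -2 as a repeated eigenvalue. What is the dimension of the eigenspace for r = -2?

L + 2I = [[0, 0, 0], [-14, 7, -56], [0, 0, 0]].
This matrix has rank 1, so its null space has dimension 3 − 1 = 2.

2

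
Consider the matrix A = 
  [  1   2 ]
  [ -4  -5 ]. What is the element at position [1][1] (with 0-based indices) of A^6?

1457

Characteristic polynomial: s^2 + 4s + 3 = (s + 1)(s + 3), so the eigenvalues are -3, -1.
s=-1: eigenvector (-1, 1).
s=-3: eigenvector (-1, 2).
P = [[-1, -1], [1, 2]], D = diag(-1, -3), P⁻¹ = [[-2, -1], [1, 1]].
A⁶ = P·diag(1, 729)·P⁻¹ = [[-727, -728], [1456, 1457]].
The requested entry is 1457.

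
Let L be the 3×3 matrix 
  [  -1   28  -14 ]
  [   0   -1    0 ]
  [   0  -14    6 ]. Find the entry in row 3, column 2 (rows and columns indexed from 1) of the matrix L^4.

Characteristic polynomial: t^3 - 4t^2 - 11t - 6 = (t - 6)(t + 1)^2, so the eigenvalues are -1, -1, 6.
t=-1: eigenvector (1, 0, 0).
t=-1: eigenvector (-5, 1, 2).
t=6: eigenvector (-2, 0, 1).
P = [[1, -5, -2], [0, 1, 0], [0, 2, 1]], D = diag(-1, -1, 6), P⁻¹ = [[1, 1, 2], [0, 1, 0], [0, -2, 1]].
L⁴ = P·diag(1, 1, 1296)·P⁻¹ = [[1, 5180, -2590], [0, 1, 0], [0, -2590, 1296]].
The requested entry is -2590.

-2590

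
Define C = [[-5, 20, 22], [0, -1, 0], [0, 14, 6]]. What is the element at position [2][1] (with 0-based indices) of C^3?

Characteristic polynomial: t^3 - 31t - 30 = (t - 6)(t + 1)(t + 5), so the eigenvalues are -5, -1, 6.
t=-5: eigenvector (1, 0, 0).
t=-1: eigenvector (-6, 1, -2).
t=6: eigenvector (2, 0, 1).
P = [[1, -6, 2], [0, 1, 0], [0, -2, 1]], D = diag(-5, -1, 6), P⁻¹ = [[1, 2, -2], [0, 1, 0], [0, 2, 1]].
C³ = P·diag(-125, -1, 216)·P⁻¹ = [[-125, 620, 682], [0, -1, 0], [0, 434, 216]].
The requested entry is 434.

434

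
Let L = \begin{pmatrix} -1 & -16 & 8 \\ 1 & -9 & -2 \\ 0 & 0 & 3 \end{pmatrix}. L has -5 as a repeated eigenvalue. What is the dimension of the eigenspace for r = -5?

L + 5I = [[4, -16, 8], [1, -4, -2], [0, 0, 8]].
This matrix has rank 2, so its null space has dimension 3 − 2 = 1.

1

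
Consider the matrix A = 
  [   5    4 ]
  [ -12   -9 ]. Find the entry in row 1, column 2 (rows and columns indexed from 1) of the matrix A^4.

Characteristic polynomial: s^2 + 4s + 3 = (s + 1)(s + 3), so the eigenvalues are -3, -1.
s=-1: eigenvector (2, -3).
s=-3: eigenvector (1, -2).
P = [[2, 1], [-3, -2]], D = diag(-1, -3), P⁻¹ = [[2, 1], [-3, -2]].
A⁴ = P·diag(1, 81)·P⁻¹ = [[-239, -160], [480, 321]].
The requested entry is -160.

-160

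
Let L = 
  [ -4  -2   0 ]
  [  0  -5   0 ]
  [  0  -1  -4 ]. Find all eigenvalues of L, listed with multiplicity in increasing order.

Characteristic polynomial: p(t) = t^3 + 13t^2 + 56t + 80 = (t + 4)^2(t + 5).
Roots (with multiplicity): -5, -4, -4.

-5, -4, -4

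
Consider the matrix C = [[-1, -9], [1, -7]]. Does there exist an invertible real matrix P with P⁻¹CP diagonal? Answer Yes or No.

Characteristic polynomial: p(r) = r^2 + 8r + 16 = (r + 4)^2.
r = -4 has algebraic multiplicity 2; rank(C + 4I) = 1, so geometric multiplicity = 1.
Geometric multiplicity < algebraic multiplicity, so C is not diagonalizable.

No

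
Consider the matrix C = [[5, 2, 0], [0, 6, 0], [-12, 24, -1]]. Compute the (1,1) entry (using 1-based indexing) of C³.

125

Characteristic polynomial: λ^3 - 10λ^2 + 19λ + 30 = (λ - 6)(λ - 5)(λ + 1), so the eigenvalues are -1, 5, 6.
λ=5: eigenvector (1, 0, -2).
λ=6: eigenvector (2, 1, 0).
λ=-1: eigenvector (0, 0, 1).
P = [[1, 2, 0], [0, 1, 0], [-2, 0, 1]], D = diag(5, 6, -1), P⁻¹ = [[1, -2, 0], [0, 1, 0], [2, -4, 1]].
C³ = P·diag(125, 216, -1)·P⁻¹ = [[125, 182, 0], [0, 216, 0], [-252, 504, -1]].
The requested entry is 125.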